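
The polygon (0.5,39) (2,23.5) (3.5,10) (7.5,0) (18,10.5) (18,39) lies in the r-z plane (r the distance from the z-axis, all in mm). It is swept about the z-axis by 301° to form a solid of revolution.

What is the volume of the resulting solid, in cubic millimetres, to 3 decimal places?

Profile (r,z), 6 vertices: (0.5,39) (2,23.5) (3.5,10) (7.5,0) (18,10.5) (18,39)
edge 0: (0.5,39)→(2,23.5)  cross = 0.5·23.5 − 2·39 = -66.2500; (r_i+r_j)·cross = 2.5·-66.2500 = -165.6250
edge 1: (2,23.5)→(3.5,10)  cross = 2·10 − 3.5·23.5 = -62.2500; (r_i+r_j)·cross = 5.5·-62.2500 = -342.3750
edge 2: (3.5,10)→(7.5,0)  cross = 3.5·0 − 7.5·10 = -75.0000; (r_i+r_j)·cross = 11·-75.0000 = -825.0000
edge 3: (7.5,0)→(18,10.5)  cross = 7.5·10.5 − 18·0 = 78.7500; (r_i+r_j)·cross = 25.5·78.7500 = 2008.1250
edge 4: (18,10.5)→(18,39)  cross = 18·39 − 18·10.5 = 513.0000; (r_i+r_j)·cross = 36·513.0000 = 18468.0000
edge 5: (18,39)→(0.5,39)  cross = 18·39 − 0.5·39 = 682.5000; (r_i+r_j)·cross = 18.5·682.5000 = 12626.2500
Σcross = 1070.7500 → A = |Σcross|/2 = 535.3750 mm²
Σ(r_i+r_j)·cross = 31769.3750 → first moment M = |Σ|/6 = 5294.8958
R_c = M/A = 5294.8958/535.3750 = 9.8901 mm
θ = 301° = 5.253441 rad
V = θ·R_c·A = 5.253441·9.8901·535.3750 = 27816.423 mm³

Volume = 27816.423 mm³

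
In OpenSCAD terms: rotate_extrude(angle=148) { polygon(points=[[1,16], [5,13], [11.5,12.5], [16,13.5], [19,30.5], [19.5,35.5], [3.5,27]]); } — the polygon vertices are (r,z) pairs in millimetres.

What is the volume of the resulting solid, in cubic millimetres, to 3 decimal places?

Profile (r,z), 7 vertices: (1,16) (5,13) (11.5,12.5) (16,13.5) (19,30.5) (19.5,35.5) (3.5,27)
edge 0: (1,16)→(5,13)  cross = 1·13 − 5·16 = -67.0000; (r_i+r_j)·cross = 6·-67.0000 = -402.0000
edge 1: (5,13)→(11.5,12.5)  cross = 5·12.5 − 11.5·13 = -87.0000; (r_i+r_j)·cross = 16.5·-87.0000 = -1435.5000
edge 2: (11.5,12.5)→(16,13.5)  cross = 11.5·13.5 − 16·12.5 = -44.7500; (r_i+r_j)·cross = 27.5·-44.7500 = -1230.6250
edge 3: (16,13.5)→(19,30.5)  cross = 16·30.5 − 19·13.5 = 231.5000; (r_i+r_j)·cross = 35·231.5000 = 8102.5000
edge 4: (19,30.5)→(19.5,35.5)  cross = 19·35.5 − 19.5·30.5 = 79.7500; (r_i+r_j)·cross = 38.5·79.7500 = 3070.3750
edge 5: (19.5,35.5)→(3.5,27)  cross = 19.5·27 − 3.5·35.5 = 402.2500; (r_i+r_j)·cross = 23·402.2500 = 9251.7500
edge 6: (3.5,27)→(1,16)  cross = 3.5·16 − 1·27 = 29.0000; (r_i+r_j)·cross = 4.5·29.0000 = 130.5000
Σcross = 543.7500 → A = |Σcross|/2 = 271.8750 mm²
Σ(r_i+r_j)·cross = 17487.0000 → first moment M = |Σ|/6 = 2914.5000
R_c = M/A = 2914.5000/271.8750 = 10.7200 mm
θ = 148° = 2.583087 rad
V = θ·R_c·A = 2.583087·10.7200·271.8750 = 7528.408 mm³

Volume = 7528.408 mm³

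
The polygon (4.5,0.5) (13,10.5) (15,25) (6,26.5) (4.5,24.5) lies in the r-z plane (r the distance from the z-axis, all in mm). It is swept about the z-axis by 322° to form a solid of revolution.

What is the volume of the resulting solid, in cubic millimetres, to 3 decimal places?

Volume = 9291.668 mm³

Profile (r,z), 5 vertices: (4.5,0.5) (13,10.5) (15,25) (6,26.5) (4.5,24.5)
edge 0: (4.5,0.5)→(13,10.5)  cross = 4.5·10.5 − 13·0.5 = 40.7500; (r_i+r_j)·cross = 17.5·40.7500 = 713.1250
edge 1: (13,10.5)→(15,25)  cross = 13·25 − 15·10.5 = 167.5000; (r_i+r_j)·cross = 28·167.5000 = 4690.0000
edge 2: (15,25)→(6,26.5)  cross = 15·26.5 − 6·25 = 247.5000; (r_i+r_j)·cross = 21·247.5000 = 5197.5000
edge 3: (6,26.5)→(4.5,24.5)  cross = 6·24.5 − 4.5·26.5 = 27.7500; (r_i+r_j)·cross = 10.5·27.7500 = 291.3750
edge 4: (4.5,24.5)→(4.5,0.5)  cross = 4.5·0.5 − 4.5·24.5 = -108.0000; (r_i+r_j)·cross = 9·-108.0000 = -972.0000
Σcross = 375.5000 → A = |Σcross|/2 = 187.7500 mm²
Σ(r_i+r_j)·cross = 9920.0000 → first moment M = |Σ|/6 = 1653.3333
R_c = M/A = 1653.3333/187.7500 = 8.8060 mm
θ = 322° = 5.619960 rad
V = θ·R_c·A = 5.619960·8.8060·187.7500 = 9291.668 mm³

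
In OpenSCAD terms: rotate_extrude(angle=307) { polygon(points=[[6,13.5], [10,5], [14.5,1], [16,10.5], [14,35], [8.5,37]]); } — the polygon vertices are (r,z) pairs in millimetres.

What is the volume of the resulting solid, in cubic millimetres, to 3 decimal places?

Volume = 14949.715 mm³

Profile (r,z), 6 vertices: (6,13.5) (10,5) (14.5,1) (16,10.5) (14,35) (8.5,37)
edge 0: (6,13.5)→(10,5)  cross = 6·5 − 10·13.5 = -105.0000; (r_i+r_j)·cross = 16·-105.0000 = -1680.0000
edge 1: (10,5)→(14.5,1)  cross = 10·1 − 14.5·5 = -62.5000; (r_i+r_j)·cross = 24.5·-62.5000 = -1531.2500
edge 2: (14.5,1)→(16,10.5)  cross = 14.5·10.5 − 16·1 = 136.2500; (r_i+r_j)·cross = 30.5·136.2500 = 4155.6250
edge 3: (16,10.5)→(14,35)  cross = 16·35 − 14·10.5 = 413.0000; (r_i+r_j)·cross = 30·413.0000 = 12390.0000
edge 4: (14,35)→(8.5,37)  cross = 14·37 − 8.5·35 = 220.5000; (r_i+r_j)·cross = 22.5·220.5000 = 4961.2500
edge 5: (8.5,37)→(6,13.5)  cross = 8.5·13.5 − 6·37 = -107.2500; (r_i+r_j)·cross = 14.5·-107.2500 = -1555.1250
Σcross = 495.0000 → A = |Σcross|/2 = 247.5000 mm²
Σ(r_i+r_j)·cross = 16740.5000 → first moment M = |Σ|/6 = 2790.0833
R_c = M/A = 2790.0833/247.5000 = 11.2731 mm
θ = 307° = 5.358161 rad
V = θ·R_c·A = 5.358161·11.2731·247.5000 = 14949.715 mm³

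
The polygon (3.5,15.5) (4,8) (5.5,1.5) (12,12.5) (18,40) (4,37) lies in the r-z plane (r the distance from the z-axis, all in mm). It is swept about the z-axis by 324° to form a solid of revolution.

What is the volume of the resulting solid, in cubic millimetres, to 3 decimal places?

Profile (r,z), 6 vertices: (3.5,15.5) (4,8) (5.5,1.5) (12,12.5) (18,40) (4,37)
edge 0: (3.5,15.5)→(4,8)  cross = 3.5·8 − 4·15.5 = -34.0000; (r_i+r_j)·cross = 7.5·-34.0000 = -255.0000
edge 1: (4,8)→(5.5,1.5)  cross = 4·1.5 − 5.5·8 = -38.0000; (r_i+r_j)·cross = 9.5·-38.0000 = -361.0000
edge 2: (5.5,1.5)→(12,12.5)  cross = 5.5·12.5 − 12·1.5 = 50.7500; (r_i+r_j)·cross = 17.5·50.7500 = 888.1250
edge 3: (12,12.5)→(18,40)  cross = 12·40 − 18·12.5 = 255.0000; (r_i+r_j)·cross = 30·255.0000 = 7650.0000
edge 4: (18,40)→(4,37)  cross = 18·37 − 4·40 = 506.0000; (r_i+r_j)·cross = 22·506.0000 = 11132.0000
edge 5: (4,37)→(3.5,15.5)  cross = 4·15.5 − 3.5·37 = -67.5000; (r_i+r_j)·cross = 7.5·-67.5000 = -506.2500
Σcross = 672.2500 → A = |Σcross|/2 = 336.1250 mm²
Σ(r_i+r_j)·cross = 18547.8750 → first moment M = |Σ|/6 = 3091.3125
R_c = M/A = 3091.3125/336.1250 = 9.1969 mm
θ = 324° = 5.654867 rad
V = θ·R_c·A = 5.654867·9.1969·336.1250 = 17480.960 mm³

Volume = 17480.960 mm³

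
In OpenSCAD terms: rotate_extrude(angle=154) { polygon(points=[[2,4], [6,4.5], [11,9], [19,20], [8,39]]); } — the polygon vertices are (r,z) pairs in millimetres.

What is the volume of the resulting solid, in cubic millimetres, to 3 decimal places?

Profile (r,z), 5 vertices: (2,4) (6,4.5) (11,9) (19,20) (8,39)
edge 0: (2,4)→(6,4.5)  cross = 2·4.5 − 6·4 = -15.0000; (r_i+r_j)·cross = 8·-15.0000 = -120.0000
edge 1: (6,4.5)→(11,9)  cross = 6·9 − 11·4.5 = 4.5000; (r_i+r_j)·cross = 17·4.5000 = 76.5000
edge 2: (11,9)→(19,20)  cross = 11·20 − 19·9 = 49.0000; (r_i+r_j)·cross = 30·49.0000 = 1470.0000
edge 3: (19,20)→(8,39)  cross = 19·39 − 8·20 = 581.0000; (r_i+r_j)·cross = 27·581.0000 = 15687.0000
edge 4: (8,39)→(2,4)  cross = 8·4 − 2·39 = -46.0000; (r_i+r_j)·cross = 10·-46.0000 = -460.0000
Σcross = 573.5000 → A = |Σcross|/2 = 286.7500 mm²
Σ(r_i+r_j)·cross = 16653.5000 → first moment M = |Σ|/6 = 2775.5833
R_c = M/A = 2775.5833/286.7500 = 9.6795 mm
θ = 154° = 2.687807 rad
V = θ·R_c·A = 2.687807·9.6795·286.7500 = 7460.232 mm³

Volume = 7460.232 mm³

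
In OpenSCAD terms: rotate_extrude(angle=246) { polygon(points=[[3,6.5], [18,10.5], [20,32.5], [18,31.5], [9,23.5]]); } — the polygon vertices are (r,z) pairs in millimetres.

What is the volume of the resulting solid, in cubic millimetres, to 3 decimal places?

Volume = 12728.110 mm³

Profile (r,z), 5 vertices: (3,6.5) (18,10.5) (20,32.5) (18,31.5) (9,23.5)
edge 0: (3,6.5)→(18,10.5)  cross = 3·10.5 − 18·6.5 = -85.5000; (r_i+r_j)·cross = 21·-85.5000 = -1795.5000
edge 1: (18,10.5)→(20,32.5)  cross = 18·32.5 − 20·10.5 = 375.0000; (r_i+r_j)·cross = 38·375.0000 = 14250.0000
edge 2: (20,32.5)→(18,31.5)  cross = 20·31.5 − 18·32.5 = 45.0000; (r_i+r_j)·cross = 38·45.0000 = 1710.0000
edge 3: (18,31.5)→(9,23.5)  cross = 18·23.5 − 9·31.5 = 139.5000; (r_i+r_j)·cross = 27·139.5000 = 3766.5000
edge 4: (9,23.5)→(3,6.5)  cross = 9·6.5 − 3·23.5 = -12.0000; (r_i+r_j)·cross = 12·-12.0000 = -144.0000
Σcross = 462.0000 → A = |Σcross|/2 = 231.0000 mm²
Σ(r_i+r_j)·cross = 17787.0000 → first moment M = |Σ|/6 = 2964.5000
R_c = M/A = 2964.5000/231.0000 = 12.8333 mm
θ = 246° = 4.293510 rad
V = θ·R_c·A = 4.293510·12.8333·231.0000 = 12728.110 mm³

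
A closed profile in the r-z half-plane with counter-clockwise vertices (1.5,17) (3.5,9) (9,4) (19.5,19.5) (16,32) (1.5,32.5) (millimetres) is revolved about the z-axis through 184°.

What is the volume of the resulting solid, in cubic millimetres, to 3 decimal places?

Volume = 11227.878 mm³

Profile (r,z), 6 vertices: (1.5,17) (3.5,9) (9,4) (19.5,19.5) (16,32) (1.5,32.5)
edge 0: (1.5,17)→(3.5,9)  cross = 1.5·9 − 3.5·17 = -46.0000; (r_i+r_j)·cross = 5·-46.0000 = -230.0000
edge 1: (3.5,9)→(9,4)  cross = 3.5·4 − 9·9 = -67.0000; (r_i+r_j)·cross = 12.5·-67.0000 = -837.5000
edge 2: (9,4)→(19.5,19.5)  cross = 9·19.5 − 19.5·4 = 97.5000; (r_i+r_j)·cross = 28.5·97.5000 = 2778.7500
edge 3: (19.5,19.5)→(16,32)  cross = 19.5·32 − 16·19.5 = 312.0000; (r_i+r_j)·cross = 35.5·312.0000 = 11076.0000
edge 4: (16,32)→(1.5,32.5)  cross = 16·32.5 − 1.5·32 = 472.0000; (r_i+r_j)·cross = 17.5·472.0000 = 8260.0000
edge 5: (1.5,32.5)→(1.5,17)  cross = 1.5·17 − 1.5·32.5 = -23.2500; (r_i+r_j)·cross = 3·-23.2500 = -69.7500
Σcross = 745.2500 → A = |Σcross|/2 = 372.6250 mm²
Σ(r_i+r_j)·cross = 20977.5000 → first moment M = |Σ|/6 = 3496.2500
R_c = M/A = 3496.2500/372.6250 = 9.3828 mm
θ = 184° = 3.211406 rad
V = θ·R_c·A = 3.211406·9.3828·372.6250 = 11227.878 mm³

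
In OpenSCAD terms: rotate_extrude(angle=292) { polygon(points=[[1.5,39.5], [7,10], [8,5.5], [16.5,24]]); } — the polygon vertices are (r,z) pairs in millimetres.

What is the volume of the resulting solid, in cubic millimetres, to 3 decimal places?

Profile (r,z), 4 vertices: (1.5,39.5) (7,10) (8,5.5) (16.5,24)
edge 0: (1.5,39.5)→(7,10)  cross = 1.5·10 − 7·39.5 = -261.5000; (r_i+r_j)·cross = 8.5·-261.5000 = -2222.7500
edge 1: (7,10)→(8,5.5)  cross = 7·5.5 − 8·10 = -41.5000; (r_i+r_j)·cross = 15·-41.5000 = -622.5000
edge 2: (8,5.5)→(16.5,24)  cross = 8·24 − 16.5·5.5 = 101.2500; (r_i+r_j)·cross = 24.5·101.2500 = 2480.6250
edge 3: (16.5,24)→(1.5,39.5)  cross = 16.5·39.5 − 1.5·24 = 615.7500; (r_i+r_j)·cross = 18·615.7500 = 11083.5000
Σcross = 414.0000 → A = |Σcross|/2 = 207.0000 mm²
Σ(r_i+r_j)·cross = 10718.8750 → first moment M = |Σ|/6 = 1786.4792
R_c = M/A = 1786.4792/207.0000 = 8.6303 mm
θ = 292° = 5.096361 rad
V = θ·R_c·A = 5.096361·8.6303·207.0000 = 9104.543 mm³

Volume = 9104.543 mm³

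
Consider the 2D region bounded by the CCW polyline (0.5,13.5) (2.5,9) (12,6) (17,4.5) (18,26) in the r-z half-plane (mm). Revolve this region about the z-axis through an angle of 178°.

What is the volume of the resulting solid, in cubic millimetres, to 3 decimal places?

Profile (r,z), 5 vertices: (0.5,13.5) (2.5,9) (12,6) (17,4.5) (18,26)
edge 0: (0.5,13.5)→(2.5,9)  cross = 0.5·9 − 2.5·13.5 = -29.2500; (r_i+r_j)·cross = 3·-29.2500 = -87.7500
edge 1: (2.5,9)→(12,6)  cross = 2.5·6 − 12·9 = -93.0000; (r_i+r_j)·cross = 14.5·-93.0000 = -1348.5000
edge 2: (12,6)→(17,4.5)  cross = 12·4.5 − 17·6 = -48.0000; (r_i+r_j)·cross = 29·-48.0000 = -1392.0000
edge 3: (17,4.5)→(18,26)  cross = 17·26 − 18·4.5 = 361.0000; (r_i+r_j)·cross = 35·361.0000 = 12635.0000
edge 4: (18,26)→(0.5,13.5)  cross = 18·13.5 − 0.5·26 = 230.0000; (r_i+r_j)·cross = 18.5·230.0000 = 4255.0000
Σcross = 420.7500 → A = |Σcross|/2 = 210.3750 mm²
Σ(r_i+r_j)·cross = 14061.7500 → first moment M = |Σ|/6 = 2343.6250
R_c = M/A = 2343.6250/210.3750 = 11.1402 mm
θ = 178° = 3.106686 rad
V = θ·R_c·A = 3.106686·11.1402·210.3750 = 7280.907 mm³

Volume = 7280.907 mm³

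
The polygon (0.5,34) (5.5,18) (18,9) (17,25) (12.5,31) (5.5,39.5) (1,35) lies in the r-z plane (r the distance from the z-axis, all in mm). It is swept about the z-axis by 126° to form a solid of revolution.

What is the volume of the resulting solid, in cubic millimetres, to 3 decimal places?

Volume = 5879.608 mm³

Profile (r,z), 7 vertices: (0.5,34) (5.5,18) (18,9) (17,25) (12.5,31) (5.5,39.5) (1,35)
edge 0: (0.5,34)→(5.5,18)  cross = 0.5·18 − 5.5·34 = -178.0000; (r_i+r_j)·cross = 6·-178.0000 = -1068.0000
edge 1: (5.5,18)→(18,9)  cross = 5.5·9 − 18·18 = -274.5000; (r_i+r_j)·cross = 23.5·-274.5000 = -6450.7500
edge 2: (18,9)→(17,25)  cross = 18·25 − 17·9 = 297.0000; (r_i+r_j)·cross = 35·297.0000 = 10395.0000
edge 3: (17,25)→(12.5,31)  cross = 17·31 − 12.5·25 = 214.5000; (r_i+r_j)·cross = 29.5·214.5000 = 6327.7500
edge 4: (12.5,31)→(5.5,39.5)  cross = 12.5·39.5 − 5.5·31 = 323.2500; (r_i+r_j)·cross = 18·323.2500 = 5818.5000
edge 5: (5.5,39.5)→(1,35)  cross = 5.5·35 − 1·39.5 = 153.0000; (r_i+r_j)·cross = 6.5·153.0000 = 994.5000
edge 6: (1,35)→(0.5,34)  cross = 1·34 − 0.5·35 = 16.5000; (r_i+r_j)·cross = 1.5·16.5000 = 24.7500
Σcross = 551.7500 → A = |Σcross|/2 = 275.8750 mm²
Σ(r_i+r_j)·cross = 16041.7500 → first moment M = |Σ|/6 = 2673.6250
R_c = M/A = 2673.6250/275.8750 = 9.6914 mm
θ = 126° = 2.199115 rad
V = θ·R_c·A = 2.199115·9.6914·275.8750 = 5879.608 mm³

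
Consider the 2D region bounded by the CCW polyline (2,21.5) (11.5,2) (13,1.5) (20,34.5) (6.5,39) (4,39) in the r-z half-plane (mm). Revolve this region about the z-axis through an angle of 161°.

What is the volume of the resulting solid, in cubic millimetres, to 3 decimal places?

Volume = 12228.741 mm³

Profile (r,z), 6 vertices: (2,21.5) (11.5,2) (13,1.5) (20,34.5) (6.5,39) (4,39)
edge 0: (2,21.5)→(11.5,2)  cross = 2·2 − 11.5·21.5 = -243.2500; (r_i+r_j)·cross = 13.5·-243.2500 = -3283.8750
edge 1: (11.5,2)→(13,1.5)  cross = 11.5·1.5 − 13·2 = -8.7500; (r_i+r_j)·cross = 24.5·-8.7500 = -214.3750
edge 2: (13,1.5)→(20,34.5)  cross = 13·34.5 − 20·1.5 = 418.5000; (r_i+r_j)·cross = 33·418.5000 = 13810.5000
edge 3: (20,34.5)→(6.5,39)  cross = 20·39 − 6.5·34.5 = 555.7500; (r_i+r_j)·cross = 26.5·555.7500 = 14727.3750
edge 4: (6.5,39)→(4,39)  cross = 6.5·39 − 4·39 = 97.5000; (r_i+r_j)·cross = 10.5·97.5000 = 1023.7500
edge 5: (4,39)→(2,21.5)  cross = 4·21.5 − 2·39 = 8.0000; (r_i+r_j)·cross = 6·8.0000 = 48.0000
Σcross = 827.7500 → A = |Σcross|/2 = 413.8750 mm²
Σ(r_i+r_j)·cross = 26111.3750 → first moment M = |Σ|/6 = 4351.8958
R_c = M/A = 4351.8958/413.8750 = 10.5150 mm
θ = 161° = 2.809980 rad
V = θ·R_c·A = 2.809980·10.5150·413.8750 = 12228.741 mm³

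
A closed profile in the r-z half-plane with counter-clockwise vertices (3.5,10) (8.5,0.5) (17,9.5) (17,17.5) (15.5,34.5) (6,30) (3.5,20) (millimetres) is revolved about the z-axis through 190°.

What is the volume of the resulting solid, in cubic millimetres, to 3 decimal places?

Volume = 11693.488 mm³

Profile (r,z), 7 vertices: (3.5,10) (8.5,0.5) (17,9.5) (17,17.5) (15.5,34.5) (6,30) (3.5,20)
edge 0: (3.5,10)→(8.5,0.5)  cross = 3.5·0.5 − 8.5·10 = -83.2500; (r_i+r_j)·cross = 12·-83.2500 = -999.0000
edge 1: (8.5,0.5)→(17,9.5)  cross = 8.5·9.5 − 17·0.5 = 72.2500; (r_i+r_j)·cross = 25.5·72.2500 = 1842.3750
edge 2: (17,9.5)→(17,17.5)  cross = 17·17.5 − 17·9.5 = 136.0000; (r_i+r_j)·cross = 34·136.0000 = 4624.0000
edge 3: (17,17.5)→(15.5,34.5)  cross = 17·34.5 − 15.5·17.5 = 315.2500; (r_i+r_j)·cross = 32.5·315.2500 = 10245.6250
edge 4: (15.5,34.5)→(6,30)  cross = 15.5·30 − 6·34.5 = 258.0000; (r_i+r_j)·cross = 21.5·258.0000 = 5547.0000
edge 5: (6,30)→(3.5,20)  cross = 6·20 − 3.5·30 = 15.0000; (r_i+r_j)·cross = 9.5·15.0000 = 142.5000
edge 6: (3.5,20)→(3.5,10)  cross = 3.5·10 − 3.5·20 = -35.0000; (r_i+r_j)·cross = 7·-35.0000 = -245.0000
Σcross = 678.2500 → A = |Σcross|/2 = 339.1250 mm²
Σ(r_i+r_j)·cross = 21157.5000 → first moment M = |Σ|/6 = 3526.2500
R_c = M/A = 3526.2500/339.1250 = 10.3981 mm
θ = 190° = 3.316126 rad
V = θ·R_c·A = 3.316126·10.3981·339.1250 = 11693.488 mm³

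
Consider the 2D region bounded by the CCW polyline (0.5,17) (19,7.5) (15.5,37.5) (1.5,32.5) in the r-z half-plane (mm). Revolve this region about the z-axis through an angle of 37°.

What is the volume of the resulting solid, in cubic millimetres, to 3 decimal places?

Volume = 2364.736 mm³

Profile (r,z), 4 vertices: (0.5,17) (19,7.5) (15.5,37.5) (1.5,32.5)
edge 0: (0.5,17)→(19,7.5)  cross = 0.5·7.5 − 19·17 = -319.2500; (r_i+r_j)·cross = 19.5·-319.2500 = -6225.3750
edge 1: (19,7.5)→(15.5,37.5)  cross = 19·37.5 − 15.5·7.5 = 596.2500; (r_i+r_j)·cross = 34.5·596.2500 = 20570.6250
edge 2: (15.5,37.5)→(1.5,32.5)  cross = 15.5·32.5 − 1.5·37.5 = 447.5000; (r_i+r_j)·cross = 17·447.5000 = 7607.5000
edge 3: (1.5,32.5)→(0.5,17)  cross = 1.5·17 − 0.5·32.5 = 9.2500; (r_i+r_j)·cross = 2·9.2500 = 18.5000
Σcross = 733.7500 → A = |Σcross|/2 = 366.8750 mm²
Σ(r_i+r_j)·cross = 21971.2500 → first moment M = |Σ|/6 = 3661.8750
R_c = M/A = 3661.8750/366.8750 = 9.9813 mm
θ = 37° = 0.645772 rad
V = θ·R_c·A = 0.645772·9.9813·366.8750 = 2364.736 mm³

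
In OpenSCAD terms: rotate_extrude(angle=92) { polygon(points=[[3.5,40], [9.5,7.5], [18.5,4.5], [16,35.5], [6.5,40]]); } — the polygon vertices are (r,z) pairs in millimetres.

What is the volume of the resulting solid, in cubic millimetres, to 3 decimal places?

Profile (r,z), 5 vertices: (3.5,40) (9.5,7.5) (18.5,4.5) (16,35.5) (6.5,40)
edge 0: (3.5,40)→(9.5,7.5)  cross = 3.5·7.5 − 9.5·40 = -353.7500; (r_i+r_j)·cross = 13·-353.7500 = -4598.7500
edge 1: (9.5,7.5)→(18.5,4.5)  cross = 9.5·4.5 − 18.5·7.5 = -96.0000; (r_i+r_j)·cross = 28·-96.0000 = -2688.0000
edge 2: (18.5,4.5)→(16,35.5)  cross = 18.5·35.5 − 16·4.5 = 584.7500; (r_i+r_j)·cross = 34.5·584.7500 = 20173.8750
edge 3: (16,35.5)→(6.5,40)  cross = 16·40 − 6.5·35.5 = 409.2500; (r_i+r_j)·cross = 22.5·409.2500 = 9208.1250
edge 4: (6.5,40)→(3.5,40)  cross = 6.5·40 − 3.5·40 = 120.0000; (r_i+r_j)·cross = 10·120.0000 = 1200.0000
Σcross = 664.2500 → A = |Σcross|/2 = 332.1250 mm²
Σ(r_i+r_j)·cross = 23295.2500 → first moment M = |Σ|/6 = 3882.5417
R_c = M/A = 3882.5417/332.1250 = 11.6900 mm
θ = 92° = 1.605703 rad
V = θ·R_c·A = 1.605703·11.6900·332.1250 = 6234.208 mm³

Volume = 6234.208 mm³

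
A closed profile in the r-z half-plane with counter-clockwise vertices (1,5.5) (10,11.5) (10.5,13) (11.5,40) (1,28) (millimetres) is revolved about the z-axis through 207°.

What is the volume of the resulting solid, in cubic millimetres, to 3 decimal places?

Profile (r,z), 5 vertices: (1,5.5) (10,11.5) (10.5,13) (11.5,40) (1,28)
edge 0: (1,5.5)→(10,11.5)  cross = 1·11.5 − 10·5.5 = -43.5000; (r_i+r_j)·cross = 11·-43.5000 = -478.5000
edge 1: (10,11.5)→(10.5,13)  cross = 10·13 − 10.5·11.5 = 9.2500; (r_i+r_j)·cross = 20.5·9.2500 = 189.6250
edge 2: (10.5,13)→(11.5,40)  cross = 10.5·40 − 11.5·13 = 270.5000; (r_i+r_j)·cross = 22·270.5000 = 5951.0000
edge 3: (11.5,40)→(1,28)  cross = 11.5·28 − 1·40 = 282.0000; (r_i+r_j)·cross = 12.5·282.0000 = 3525.0000
edge 4: (1,28)→(1,5.5)  cross = 1·5.5 − 1·28 = -22.5000; (r_i+r_j)·cross = 2·-22.5000 = -45.0000
Σcross = 495.7500 → A = |Σcross|/2 = 247.8750 mm²
Σ(r_i+r_j)·cross = 9142.1250 → first moment M = |Σ|/6 = 1523.6875
R_c = M/A = 1523.6875/247.8750 = 6.1470 mm
θ = 207° = 3.612832 rad
V = θ·R_c·A = 3.612832·6.1470·247.8750 = 5504.826 mm³

Volume = 5504.826 mm³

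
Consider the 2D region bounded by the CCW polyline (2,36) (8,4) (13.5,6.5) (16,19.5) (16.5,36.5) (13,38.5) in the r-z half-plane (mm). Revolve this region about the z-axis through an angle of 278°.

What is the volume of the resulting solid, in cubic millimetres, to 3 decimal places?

Volume = 16970.025 mm³

Profile (r,z), 6 vertices: (2,36) (8,4) (13.5,6.5) (16,19.5) (16.5,36.5) (13,38.5)
edge 0: (2,36)→(8,4)  cross = 2·4 − 8·36 = -280.0000; (r_i+r_j)·cross = 10·-280.0000 = -2800.0000
edge 1: (8,4)→(13.5,6.5)  cross = 8·6.5 − 13.5·4 = -2.0000; (r_i+r_j)·cross = 21.5·-2.0000 = -43.0000
edge 2: (13.5,6.5)→(16,19.5)  cross = 13.5·19.5 − 16·6.5 = 159.2500; (r_i+r_j)·cross = 29.5·159.2500 = 4697.8750
edge 3: (16,19.5)→(16.5,36.5)  cross = 16·36.5 − 16.5·19.5 = 262.2500; (r_i+r_j)·cross = 32.5·262.2500 = 8523.1250
edge 4: (16.5,36.5)→(13,38.5)  cross = 16.5·38.5 − 13·36.5 = 160.7500; (r_i+r_j)·cross = 29.5·160.7500 = 4742.1250
edge 5: (13,38.5)→(2,36)  cross = 13·36 − 2·38.5 = 391.0000; (r_i+r_j)·cross = 15·391.0000 = 5865.0000
Σcross = 691.2500 → A = |Σcross|/2 = 345.6250 mm²
Σ(r_i+r_j)·cross = 20985.1250 → first moment M = |Σ|/6 = 3497.5208
R_c = M/A = 3497.5208/345.6250 = 10.1194 mm
θ = 278° = 4.852015 rad
V = θ·R_c·A = 4.852015·10.1194·345.6250 = 16970.025 mm³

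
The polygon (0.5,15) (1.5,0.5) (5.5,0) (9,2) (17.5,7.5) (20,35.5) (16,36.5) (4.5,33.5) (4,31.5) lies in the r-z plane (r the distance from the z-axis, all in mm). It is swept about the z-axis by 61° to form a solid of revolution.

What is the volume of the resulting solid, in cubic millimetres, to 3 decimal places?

Volume = 5739.666 mm³

Profile (r,z), 9 vertices: (0.5,15) (1.5,0.5) (5.5,0) (9,2) (17.5,7.5) (20,35.5) (16,36.5) (4.5,33.5) (4,31.5)
edge 0: (0.5,15)→(1.5,0.5)  cross = 0.5·0.5 − 1.5·15 = -22.2500; (r_i+r_j)·cross = 2·-22.2500 = -44.5000
edge 1: (1.5,0.5)→(5.5,0)  cross = 1.5·0 − 5.5·0.5 = -2.7500; (r_i+r_j)·cross = 7·-2.7500 = -19.2500
edge 2: (5.5,0)→(9,2)  cross = 5.5·2 − 9·0 = 11.0000; (r_i+r_j)·cross = 14.5·11.0000 = 159.5000
edge 3: (9,2)→(17.5,7.5)  cross = 9·7.5 − 17.5·2 = 32.5000; (r_i+r_j)·cross = 26.5·32.5000 = 861.2500
edge 4: (17.5,7.5)→(20,35.5)  cross = 17.5·35.5 − 20·7.5 = 471.2500; (r_i+r_j)·cross = 37.5·471.2500 = 17671.8750
edge 5: (20,35.5)→(16,36.5)  cross = 20·36.5 − 16·35.5 = 162.0000; (r_i+r_j)·cross = 36·162.0000 = 5832.0000
edge 6: (16,36.5)→(4.5,33.5)  cross = 16·33.5 − 4.5·36.5 = 371.7500; (r_i+r_j)·cross = 20.5·371.7500 = 7620.8750
edge 7: (4.5,33.5)→(4,31.5)  cross = 4.5·31.5 − 4·33.5 = 7.7500; (r_i+r_j)·cross = 8.5·7.7500 = 65.8750
edge 8: (4,31.5)→(0.5,15)  cross = 4·15 − 0.5·31.5 = 44.2500; (r_i+r_j)·cross = 4.5·44.2500 = 199.1250
Σcross = 1075.5000 → A = |Σcross|/2 = 537.7500 mm²
Σ(r_i+r_j)·cross = 32346.7500 → first moment M = |Σ|/6 = 5391.1250
R_c = M/A = 5391.1250/537.7500 = 10.0253 mm
θ = 61° = 1.064651 rad
V = θ·R_c·A = 1.064651·10.0253·537.7500 = 5739.666 mm³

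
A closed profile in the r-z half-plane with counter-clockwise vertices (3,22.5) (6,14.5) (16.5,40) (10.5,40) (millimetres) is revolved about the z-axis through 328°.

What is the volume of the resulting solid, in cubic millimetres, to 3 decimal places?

Profile (r,z), 4 vertices: (3,22.5) (6,14.5) (16.5,40) (10.5,40)
edge 0: (3,22.5)→(6,14.5)  cross = 3·14.5 − 6·22.5 = -91.5000; (r_i+r_j)·cross = 9·-91.5000 = -823.5000
edge 1: (6,14.5)→(16.5,40)  cross = 6·40 − 16.5·14.5 = 0.7500; (r_i+r_j)·cross = 22.5·0.7500 = 16.8750
edge 2: (16.5,40)→(10.5,40)  cross = 16.5·40 − 10.5·40 = 240.0000; (r_i+r_j)·cross = 27·240.0000 = 6480.0000
edge 3: (10.5,40)→(3,22.5)  cross = 10.5·22.5 − 3·40 = 116.2500; (r_i+r_j)·cross = 13.5·116.2500 = 1569.3750
Σcross = 265.5000 → A = |Σcross|/2 = 132.7500 mm²
Σ(r_i+r_j)·cross = 7242.7500 → first moment M = |Σ|/6 = 1207.1250
R_c = M/A = 1207.1250/132.7500 = 9.0932 mm
θ = 328° = 5.724680 rad
V = θ·R_c·A = 5.724680·9.0932·132.7500 = 6910.404 mm³

Volume = 6910.404 mm³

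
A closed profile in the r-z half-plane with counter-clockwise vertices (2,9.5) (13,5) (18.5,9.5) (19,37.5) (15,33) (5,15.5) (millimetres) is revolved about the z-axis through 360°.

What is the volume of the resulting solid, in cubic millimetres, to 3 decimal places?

Volume = 23226.187 mm³

Profile (r,z), 6 vertices: (2,9.5) (13,5) (18.5,9.5) (19,37.5) (15,33) (5,15.5)
edge 0: (2,9.5)→(13,5)  cross = 2·5 − 13·9.5 = -113.5000; (r_i+r_j)·cross = 15·-113.5000 = -1702.5000
edge 1: (13,5)→(18.5,9.5)  cross = 13·9.5 − 18.5·5 = 31.0000; (r_i+r_j)·cross = 31.5·31.0000 = 976.5000
edge 2: (18.5,9.5)→(19,37.5)  cross = 18.5·37.5 − 19·9.5 = 513.2500; (r_i+r_j)·cross = 37.5·513.2500 = 19246.8750
edge 3: (19,37.5)→(15,33)  cross = 19·33 − 15·37.5 = 64.5000; (r_i+r_j)·cross = 34·64.5000 = 2193.0000
edge 4: (15,33)→(5,15.5)  cross = 15·15.5 − 5·33 = 67.5000; (r_i+r_j)·cross = 20·67.5000 = 1350.0000
edge 5: (5,15.5)→(2,9.5)  cross = 5·9.5 − 2·15.5 = 16.5000; (r_i+r_j)·cross = 7·16.5000 = 115.5000
Σcross = 579.2500 → A = |Σcross|/2 = 289.6250 mm²
Σ(r_i+r_j)·cross = 22179.3750 → first moment M = |Σ|/6 = 3696.5625
R_c = M/A = 3696.5625/289.6250 = 12.7633 mm
θ = 360° = 6.283185 rad
V = θ·R_c·A = 6.283185·12.7633·289.6250 = 23226.187 mm³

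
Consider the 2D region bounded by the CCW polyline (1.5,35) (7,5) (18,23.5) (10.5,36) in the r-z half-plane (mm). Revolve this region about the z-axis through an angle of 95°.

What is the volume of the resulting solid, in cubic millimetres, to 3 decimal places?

Volume = 4156.591 mm³

Profile (r,z), 4 vertices: (1.5,35) (7,5) (18,23.5) (10.5,36)
edge 0: (1.5,35)→(7,5)  cross = 1.5·5 − 7·35 = -237.5000; (r_i+r_j)·cross = 8.5·-237.5000 = -2018.7500
edge 1: (7,5)→(18,23.5)  cross = 7·23.5 − 18·5 = 74.5000; (r_i+r_j)·cross = 25·74.5000 = 1862.5000
edge 2: (18,23.5)→(10.5,36)  cross = 18·36 − 10.5·23.5 = 401.2500; (r_i+r_j)·cross = 28.5·401.2500 = 11435.6250
edge 3: (10.5,36)→(1.5,35)  cross = 10.5·35 − 1.5·36 = 313.5000; (r_i+r_j)·cross = 12·313.5000 = 3762.0000
Σcross = 551.7500 → A = |Σcross|/2 = 275.8750 mm²
Σ(r_i+r_j)·cross = 15041.3750 → first moment M = |Σ|/6 = 2506.8958
R_c = M/A = 2506.8958/275.8750 = 9.0871 mm
θ = 95° = 1.658063 rad
V = θ·R_c·A = 1.658063·9.0871·275.8750 = 4156.591 mm³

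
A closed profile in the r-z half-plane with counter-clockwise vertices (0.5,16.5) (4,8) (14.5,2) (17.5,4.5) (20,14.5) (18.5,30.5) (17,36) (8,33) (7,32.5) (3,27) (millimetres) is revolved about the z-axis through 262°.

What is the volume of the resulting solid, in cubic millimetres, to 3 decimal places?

Profile (r,z), 10 vertices: (0.5,16.5) (4,8) (14.5,2) (17.5,4.5) (20,14.5) (18.5,30.5) (17,36) (8,33) (7,32.5) (3,27)
edge 0: (0.5,16.5)→(4,8)  cross = 0.5·8 − 4·16.5 = -62.0000; (r_i+r_j)·cross = 4.5·-62.0000 = -279.0000
edge 1: (4,8)→(14.5,2)  cross = 4·2 − 14.5·8 = -108.0000; (r_i+r_j)·cross = 18.5·-108.0000 = -1998.0000
edge 2: (14.5,2)→(17.5,4.5)  cross = 14.5·4.5 − 17.5·2 = 30.2500; (r_i+r_j)·cross = 32·30.2500 = 968.0000
edge 3: (17.5,4.5)→(20,14.5)  cross = 17.5·14.5 − 20·4.5 = 163.7500; (r_i+r_j)·cross = 37.5·163.7500 = 6140.6250
edge 4: (20,14.5)→(18.5,30.5)  cross = 20·30.5 − 18.5·14.5 = 341.7500; (r_i+r_j)·cross = 38.5·341.7500 = 13157.3750
edge 5: (18.5,30.5)→(17,36)  cross = 18.5·36 − 17·30.5 = 147.5000; (r_i+r_j)·cross = 35.5·147.5000 = 5236.2500
edge 6: (17,36)→(8,33)  cross = 17·33 − 8·36 = 273.0000; (r_i+r_j)·cross = 25·273.0000 = 6825.0000
edge 7: (8,33)→(7,32.5)  cross = 8·32.5 − 7·33 = 29.0000; (r_i+r_j)·cross = 15·29.0000 = 435.0000
edge 8: (7,32.5)→(3,27)  cross = 7·27 − 3·32.5 = 91.5000; (r_i+r_j)·cross = 10·91.5000 = 915.0000
edge 9: (3,27)→(0.5,16.5)  cross = 3·16.5 − 0.5·27 = 36.0000; (r_i+r_j)·cross = 3.5·36.0000 = 126.0000
Σcross = 942.7500 → A = |Σcross|/2 = 471.3750 mm²
Σ(r_i+r_j)·cross = 31526.2500 → first moment M = |Σ|/6 = 5254.3750
R_c = M/A = 5254.3750/471.3750 = 11.1469 mm
θ = 262° = 4.572763 rad
V = θ·R_c·A = 4.572763·11.1469·471.3750 = 24027.010 mm³

Volume = 24027.010 mm³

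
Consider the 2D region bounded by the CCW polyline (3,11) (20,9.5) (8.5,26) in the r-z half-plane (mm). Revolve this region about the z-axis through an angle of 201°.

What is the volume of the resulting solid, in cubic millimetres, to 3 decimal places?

Volume = 4848.430 mm³

Profile (r,z), 3 vertices: (3,11) (20,9.5) (8.5,26)
edge 0: (3,11)→(20,9.5)  cross = 3·9.5 − 20·11 = -191.5000; (r_i+r_j)·cross = 23·-191.5000 = -4404.5000
edge 1: (20,9.5)→(8.5,26)  cross = 20·26 − 8.5·9.5 = 439.2500; (r_i+r_j)·cross = 28.5·439.2500 = 12518.6250
edge 2: (8.5,26)→(3,11)  cross = 8.5·11 − 3·26 = 15.5000; (r_i+r_j)·cross = 11.5·15.5000 = 178.2500
Σcross = 263.2500 → A = |Σcross|/2 = 131.6250 mm²
Σ(r_i+r_j)·cross = 8292.3750 → first moment M = |Σ|/6 = 1382.0625
R_c = M/A = 1382.0625/131.6250 = 10.5000 mm
θ = 201° = 3.508112 rad
V = θ·R_c·A = 3.508112·10.5000·131.6250 = 4848.430 mm³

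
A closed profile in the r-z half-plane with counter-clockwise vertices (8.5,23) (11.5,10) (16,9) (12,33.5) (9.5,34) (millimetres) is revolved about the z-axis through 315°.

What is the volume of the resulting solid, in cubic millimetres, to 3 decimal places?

Volume = 6873.036 mm³

Profile (r,z), 5 vertices: (8.5,23) (11.5,10) (16,9) (12,33.5) (9.5,34)
edge 0: (8.5,23)→(11.5,10)  cross = 8.5·10 − 11.5·23 = -179.5000; (r_i+r_j)·cross = 20·-179.5000 = -3590.0000
edge 1: (11.5,10)→(16,9)  cross = 11.5·9 − 16·10 = -56.5000; (r_i+r_j)·cross = 27.5·-56.5000 = -1553.7500
edge 2: (16,9)→(12,33.5)  cross = 16·33.5 − 12·9 = 428.0000; (r_i+r_j)·cross = 28·428.0000 = 11984.0000
edge 3: (12,33.5)→(9.5,34)  cross = 12·34 − 9.5·33.5 = 89.7500; (r_i+r_j)·cross = 21.5·89.7500 = 1929.6250
edge 4: (9.5,34)→(8.5,23)  cross = 9.5·23 − 8.5·34 = -70.5000; (r_i+r_j)·cross = 18·-70.5000 = -1269.0000
Σcross = 211.2500 → A = |Σcross|/2 = 105.6250 mm²
Σ(r_i+r_j)·cross = 7500.8750 → first moment M = |Σ|/6 = 1250.1458
R_c = M/A = 1250.1458/105.6250 = 11.8357 mm
θ = 315° = 5.497787 rad
V = θ·R_c·A = 5.497787·11.8357·105.6250 = 6873.036 mm³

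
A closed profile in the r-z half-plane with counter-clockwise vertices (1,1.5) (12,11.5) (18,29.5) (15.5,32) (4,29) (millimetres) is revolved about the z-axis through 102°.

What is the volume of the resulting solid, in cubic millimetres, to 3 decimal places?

Profile (r,z), 5 vertices: (1,1.5) (12,11.5) (18,29.5) (15.5,32) (4,29)
edge 0: (1,1.5)→(12,11.5)  cross = 1·11.5 − 12·1.5 = -6.5000; (r_i+r_j)·cross = 13·-6.5000 = -84.5000
edge 1: (12,11.5)→(18,29.5)  cross = 12·29.5 − 18·11.5 = 147.0000; (r_i+r_j)·cross = 30·147.0000 = 4410.0000
edge 2: (18,29.5)→(15.5,32)  cross = 18·32 − 15.5·29.5 = 118.7500; (r_i+r_j)·cross = 33.5·118.7500 = 3978.1250
edge 3: (15.5,32)→(4,29)  cross = 15.5·29 − 4·32 = 321.5000; (r_i+r_j)·cross = 19.5·321.5000 = 6269.2500
edge 4: (4,29)→(1,1.5)  cross = 4·1.5 − 1·29 = -23.0000; (r_i+r_j)·cross = 5·-23.0000 = -115.0000
Σcross = 557.7500 → A = |Σcross|/2 = 278.8750 mm²
Σ(r_i+r_j)·cross = 14457.8750 → first moment M = |Σ|/6 = 2409.6458
R_c = M/A = 2409.6458/278.8750 = 8.6406 mm
θ = 102° = 1.780236 rad
V = θ·R_c·A = 1.780236·8.6406·278.8750 = 4289.738 mm³

Volume = 4289.738 mm³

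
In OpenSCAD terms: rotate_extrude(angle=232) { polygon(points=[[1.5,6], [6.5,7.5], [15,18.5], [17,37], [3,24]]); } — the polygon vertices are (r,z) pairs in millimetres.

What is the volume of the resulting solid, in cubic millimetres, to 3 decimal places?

Profile (r,z), 5 vertices: (1.5,6) (6.5,7.5) (15,18.5) (17,37) (3,24)
edge 0: (1.5,6)→(6.5,7.5)  cross = 1.5·7.5 − 6.5·6 = -27.7500; (r_i+r_j)·cross = 8·-27.7500 = -222.0000
edge 1: (6.5,7.5)→(15,18.5)  cross = 6.5·18.5 − 15·7.5 = 7.7500; (r_i+r_j)·cross = 21.5·7.7500 = 166.6250
edge 2: (15,18.5)→(17,37)  cross = 15·37 − 17·18.5 = 240.5000; (r_i+r_j)·cross = 32·240.5000 = 7696.0000
edge 3: (17,37)→(3,24)  cross = 17·24 − 3·37 = 297.0000; (r_i+r_j)·cross = 20·297.0000 = 5940.0000
edge 4: (3,24)→(1.5,6)  cross = 3·6 − 1.5·24 = -18.0000; (r_i+r_j)·cross = 4.5·-18.0000 = -81.0000
Σcross = 499.5000 → A = |Σcross|/2 = 249.7500 mm²
Σ(r_i+r_j)·cross = 13499.6250 → first moment M = |Σ|/6 = 2249.9375
R_c = M/A = 2249.9375/249.7500 = 9.0088 mm
θ = 232° = 4.049164 rad
V = θ·R_c·A = 4.049164·9.0088·249.7500 = 9110.366 mm³

Volume = 9110.366 mm³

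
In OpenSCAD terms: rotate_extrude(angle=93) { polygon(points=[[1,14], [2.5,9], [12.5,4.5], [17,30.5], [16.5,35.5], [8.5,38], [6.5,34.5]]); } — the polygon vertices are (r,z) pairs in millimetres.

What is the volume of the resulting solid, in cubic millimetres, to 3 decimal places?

Profile (r,z), 7 vertices: (1,14) (2.5,9) (12.5,4.5) (17,30.5) (16.5,35.5) (8.5,38) (6.5,34.5)
edge 0: (1,14)→(2.5,9)  cross = 1·9 − 2.5·14 = -26.0000; (r_i+r_j)·cross = 3.5·-26.0000 = -91.0000
edge 1: (2.5,9)→(12.5,4.5)  cross = 2.5·4.5 − 12.5·9 = -101.2500; (r_i+r_j)·cross = 15·-101.2500 = -1518.7500
edge 2: (12.5,4.5)→(17,30.5)  cross = 12.5·30.5 − 17·4.5 = 304.7500; (r_i+r_j)·cross = 29.5·304.7500 = 8990.1250
edge 3: (17,30.5)→(16.5,35.5)  cross = 17·35.5 − 16.5·30.5 = 100.2500; (r_i+r_j)·cross = 33.5·100.2500 = 3358.3750
edge 4: (16.5,35.5)→(8.5,38)  cross = 16.5·38 − 8.5·35.5 = 325.2500; (r_i+r_j)·cross = 25·325.2500 = 8131.2500
edge 5: (8.5,38)→(6.5,34.5)  cross = 8.5·34.5 − 6.5·38 = 46.2500; (r_i+r_j)·cross = 15·46.2500 = 693.7500
edge 6: (6.5,34.5)→(1,14)  cross = 6.5·14 − 1·34.5 = 56.5000; (r_i+r_j)·cross = 7.5·56.5000 = 423.7500
Σcross = 705.7500 → A = |Σcross|/2 = 352.8750 mm²
Σ(r_i+r_j)·cross = 19987.5000 → first moment M = |Σ|/6 = 3331.2500
R_c = M/A = 3331.2500/352.8750 = 9.4403 mm
θ = 93° = 1.623156 rad
V = θ·R_c·A = 1.623156·9.4403·352.8750 = 5407.139 mm³

Volume = 5407.139 mm³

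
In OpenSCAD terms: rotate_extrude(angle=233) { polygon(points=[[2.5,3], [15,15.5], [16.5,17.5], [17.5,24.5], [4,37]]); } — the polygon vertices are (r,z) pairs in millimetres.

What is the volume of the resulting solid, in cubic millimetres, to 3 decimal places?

Volume = 9981.003 mm³

Profile (r,z), 5 vertices: (2.5,3) (15,15.5) (16.5,17.5) (17.5,24.5) (4,37)
edge 0: (2.5,3)→(15,15.5)  cross = 2.5·15.5 − 15·3 = -6.2500; (r_i+r_j)·cross = 17.5·-6.2500 = -109.3750
edge 1: (15,15.5)→(16.5,17.5)  cross = 15·17.5 − 16.5·15.5 = 6.7500; (r_i+r_j)·cross = 31.5·6.7500 = 212.6250
edge 2: (16.5,17.5)→(17.5,24.5)  cross = 16.5·24.5 − 17.5·17.5 = 98.0000; (r_i+r_j)·cross = 34·98.0000 = 3332.0000
edge 3: (17.5,24.5)→(4,37)  cross = 17.5·37 − 4·24.5 = 549.5000; (r_i+r_j)·cross = 21.5·549.5000 = 11814.2500
edge 4: (4,37)→(2.5,3)  cross = 4·3 − 2.5·37 = -80.5000; (r_i+r_j)·cross = 6.5·-80.5000 = -523.2500
Σcross = 567.5000 → A = |Σcross|/2 = 283.7500 mm²
Σ(r_i+r_j)·cross = 14726.2500 → first moment M = |Σ|/6 = 2454.3750
R_c = M/A = 2454.3750/283.7500 = 8.6498 mm
θ = 233° = 4.066617 rad
V = θ·R_c·A = 4.066617·8.6498·283.7500 = 9981.003 mm³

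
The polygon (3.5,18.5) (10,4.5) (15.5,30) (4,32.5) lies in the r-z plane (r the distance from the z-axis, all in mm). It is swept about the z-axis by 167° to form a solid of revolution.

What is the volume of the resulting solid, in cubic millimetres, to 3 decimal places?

Profile (r,z), 4 vertices: (3.5,18.5) (10,4.5) (15.5,30) (4,32.5)
edge 0: (3.5,18.5)→(10,4.5)  cross = 3.5·4.5 − 10·18.5 = -169.2500; (r_i+r_j)·cross = 13.5·-169.2500 = -2284.8750
edge 1: (10,4.5)→(15.5,30)  cross = 10·30 − 15.5·4.5 = 230.2500; (r_i+r_j)·cross = 25.5·230.2500 = 5871.3750
edge 2: (15.5,30)→(4,32.5)  cross = 15.5·32.5 − 4·30 = 383.7500; (r_i+r_j)·cross = 19.5·383.7500 = 7483.1250
edge 3: (4,32.5)→(3.5,18.5)  cross = 4·18.5 − 3.5·32.5 = -39.7500; (r_i+r_j)·cross = 7.5·-39.7500 = -298.1250
Σcross = 405.0000 → A = |Σcross|/2 = 202.5000 mm²
Σ(r_i+r_j)·cross = 10771.5000 → first moment M = |Σ|/6 = 1795.2500
R_c = M/A = 1795.2500/202.5000 = 8.8654 mm
θ = 167° = 2.914700 rad
V = θ·R_c·A = 2.914700·8.8654·202.5000 = 5232.615 mm³

Volume = 5232.615 mm³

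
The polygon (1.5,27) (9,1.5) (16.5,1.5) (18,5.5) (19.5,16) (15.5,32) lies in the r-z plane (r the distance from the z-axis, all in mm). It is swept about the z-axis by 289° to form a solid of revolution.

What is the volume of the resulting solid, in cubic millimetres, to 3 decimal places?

Volume = 21538.937 mm³

Profile (r,z), 6 vertices: (1.5,27) (9,1.5) (16.5,1.5) (18,5.5) (19.5,16) (15.5,32)
edge 0: (1.5,27)→(9,1.5)  cross = 1.5·1.5 − 9·27 = -240.7500; (r_i+r_j)·cross = 10.5·-240.7500 = -2527.8750
edge 1: (9,1.5)→(16.5,1.5)  cross = 9·1.5 − 16.5·1.5 = -11.2500; (r_i+r_j)·cross = 25.5·-11.2500 = -286.8750
edge 2: (16.5,1.5)→(18,5.5)  cross = 16.5·5.5 − 18·1.5 = 63.7500; (r_i+r_j)·cross = 34.5·63.7500 = 2199.3750
edge 3: (18,5.5)→(19.5,16)  cross = 18·16 − 19.5·5.5 = 180.7500; (r_i+r_j)·cross = 37.5·180.7500 = 6778.1250
edge 4: (19.5,16)→(15.5,32)  cross = 19.5·32 − 15.5·16 = 376.0000; (r_i+r_j)·cross = 35·376.0000 = 13160.0000
edge 5: (15.5,32)→(1.5,27)  cross = 15.5·27 − 1.5·32 = 370.5000; (r_i+r_j)·cross = 17·370.5000 = 6298.5000
Σcross = 739.0000 → A = |Σcross|/2 = 369.5000 mm²
Σ(r_i+r_j)·cross = 25621.2500 → first moment M = |Σ|/6 = 4270.2083
R_c = M/A = 4270.2083/369.5000 = 11.5567 mm
θ = 289° = 5.044002 rad
V = θ·R_c·A = 5.044002·11.5567·369.5000 = 21538.937 mm³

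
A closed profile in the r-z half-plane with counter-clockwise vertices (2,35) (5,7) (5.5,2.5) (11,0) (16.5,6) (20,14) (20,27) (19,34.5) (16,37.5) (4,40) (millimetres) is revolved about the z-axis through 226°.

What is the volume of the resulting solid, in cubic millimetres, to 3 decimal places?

Profile (r,z), 10 vertices: (2,35) (5,7) (5.5,2.5) (11,0) (16.5,6) (20,14) (20,27) (19,34.5) (16,37.5) (4,40)
edge 0: (2,35)→(5,7)  cross = 2·7 − 5·35 = -161.0000; (r_i+r_j)·cross = 7·-161.0000 = -1127.0000
edge 1: (5,7)→(5.5,2.5)  cross = 5·2.5 − 5.5·7 = -26.0000; (r_i+r_j)·cross = 10.5·-26.0000 = -273.0000
edge 2: (5.5,2.5)→(11,0)  cross = 5.5·0 − 11·2.5 = -27.5000; (r_i+r_j)·cross = 16.5·-27.5000 = -453.7500
edge 3: (11,0)→(16.5,6)  cross = 11·6 − 16.5·0 = 66.0000; (r_i+r_j)·cross = 27.5·66.0000 = 1815.0000
edge 4: (16.5,6)→(20,14)  cross = 16.5·14 − 20·6 = 111.0000; (r_i+r_j)·cross = 36.5·111.0000 = 4051.5000
edge 5: (20,14)→(20,27)  cross = 20·27 − 20·14 = 260.0000; (r_i+r_j)·cross = 40·260.0000 = 10400.0000
edge 6: (20,27)→(19,34.5)  cross = 20·34.5 − 19·27 = 177.0000; (r_i+r_j)·cross = 39·177.0000 = 6903.0000
edge 7: (19,34.5)→(16,37.5)  cross = 19·37.5 − 16·34.5 = 160.5000; (r_i+r_j)·cross = 35·160.5000 = 5617.5000
edge 8: (16,37.5)→(4,40)  cross = 16·40 − 4·37.5 = 490.0000; (r_i+r_j)·cross = 20·490.0000 = 9800.0000
edge 9: (4,40)→(2,35)  cross = 4·35 − 2·40 = 60.0000; (r_i+r_j)·cross = 6·60.0000 = 360.0000
Σcross = 1110.0000 → A = |Σcross|/2 = 555.0000 mm²
Σ(r_i+r_j)·cross = 37093.2500 → first moment M = |Σ|/6 = 6182.2083
R_c = M/A = 6182.2083/555.0000 = 11.1391 mm
θ = 226° = 3.944444 rad
V = θ·R_c·A = 3.944444·11.1391·555.0000 = 24385.375 mm³

Volume = 24385.375 mm³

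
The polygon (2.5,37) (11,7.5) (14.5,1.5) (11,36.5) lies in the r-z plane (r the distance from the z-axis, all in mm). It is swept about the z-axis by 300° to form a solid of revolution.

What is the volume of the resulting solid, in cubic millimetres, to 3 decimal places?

Profile (r,z), 4 vertices: (2.5,37) (11,7.5) (14.5,1.5) (11,36.5)
edge 0: (2.5,37)→(11,7.5)  cross = 2.5·7.5 − 11·37 = -388.2500; (r_i+r_j)·cross = 13.5·-388.2500 = -5241.3750
edge 1: (11,7.5)→(14.5,1.5)  cross = 11·1.5 − 14.5·7.5 = -92.2500; (r_i+r_j)·cross = 25.5·-92.2500 = -2352.3750
edge 2: (14.5,1.5)→(11,36.5)  cross = 14.5·36.5 − 11·1.5 = 512.7500; (r_i+r_j)·cross = 25.5·512.7500 = 13075.1250
edge 3: (11,36.5)→(2.5,37)  cross = 11·37 − 2.5·36.5 = 315.7500; (r_i+r_j)·cross = 13.5·315.7500 = 4262.6250
Σcross = 348.0000 → A = |Σcross|/2 = 174.0000 mm²
Σ(r_i+r_j)·cross = 9744.0000 → first moment M = |Σ|/6 = 1624.0000
R_c = M/A = 1624.0000/174.0000 = 9.3333 mm
θ = 300° = 5.235988 rad
V = θ·R_c·A = 5.235988·9.3333·174.0000 = 8503.244 mm³

Volume = 8503.244 mm³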